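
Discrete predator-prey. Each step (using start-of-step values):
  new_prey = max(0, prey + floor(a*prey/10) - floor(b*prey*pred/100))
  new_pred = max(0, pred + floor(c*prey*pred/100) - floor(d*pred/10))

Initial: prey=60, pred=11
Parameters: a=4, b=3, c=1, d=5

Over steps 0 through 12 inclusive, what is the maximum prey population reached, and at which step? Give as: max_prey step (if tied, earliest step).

Answer: 69 3

Derivation:
Step 1: prey: 60+24-19=65; pred: 11+6-5=12
Step 2: prey: 65+26-23=68; pred: 12+7-6=13
Step 3: prey: 68+27-26=69; pred: 13+8-6=15
Step 4: prey: 69+27-31=65; pred: 15+10-7=18
Step 5: prey: 65+26-35=56; pred: 18+11-9=20
Step 6: prey: 56+22-33=45; pred: 20+11-10=21
Step 7: prey: 45+18-28=35; pred: 21+9-10=20
Step 8: prey: 35+14-21=28; pred: 20+7-10=17
Step 9: prey: 28+11-14=25; pred: 17+4-8=13
Step 10: prey: 25+10-9=26; pred: 13+3-6=10
Step 11: prey: 26+10-7=29; pred: 10+2-5=7
Step 12: prey: 29+11-6=34; pred: 7+2-3=6
Max prey = 69 at step 3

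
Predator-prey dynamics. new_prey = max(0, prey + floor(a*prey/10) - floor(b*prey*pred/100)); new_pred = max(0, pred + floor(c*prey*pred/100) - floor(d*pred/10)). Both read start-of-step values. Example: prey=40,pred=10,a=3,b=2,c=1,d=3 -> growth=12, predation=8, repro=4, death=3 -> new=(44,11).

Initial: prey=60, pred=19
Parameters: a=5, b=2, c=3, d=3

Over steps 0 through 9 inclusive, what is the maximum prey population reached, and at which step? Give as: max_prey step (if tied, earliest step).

Step 1: prey: 60+30-22=68; pred: 19+34-5=48
Step 2: prey: 68+34-65=37; pred: 48+97-14=131
Step 3: prey: 37+18-96=0; pred: 131+145-39=237
Step 4: prey: 0+0-0=0; pred: 237+0-71=166
Step 5: prey: 0+0-0=0; pred: 166+0-49=117
Step 6: prey: 0+0-0=0; pred: 117+0-35=82
Step 7: prey: 0+0-0=0; pred: 82+0-24=58
Step 8: prey: 0+0-0=0; pred: 58+0-17=41
Step 9: prey: 0+0-0=0; pred: 41+0-12=29
Max prey = 68 at step 1

Answer: 68 1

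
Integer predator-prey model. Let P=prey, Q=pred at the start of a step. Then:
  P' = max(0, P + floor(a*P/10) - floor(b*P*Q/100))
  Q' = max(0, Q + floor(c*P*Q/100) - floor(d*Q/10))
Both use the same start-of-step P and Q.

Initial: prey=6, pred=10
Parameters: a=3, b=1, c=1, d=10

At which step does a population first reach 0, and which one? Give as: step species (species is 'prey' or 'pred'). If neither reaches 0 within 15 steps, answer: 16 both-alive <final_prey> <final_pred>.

Step 1: prey: 6+1-0=7; pred: 10+0-10=0
First extinction: pred at step 1

Answer: 1 pred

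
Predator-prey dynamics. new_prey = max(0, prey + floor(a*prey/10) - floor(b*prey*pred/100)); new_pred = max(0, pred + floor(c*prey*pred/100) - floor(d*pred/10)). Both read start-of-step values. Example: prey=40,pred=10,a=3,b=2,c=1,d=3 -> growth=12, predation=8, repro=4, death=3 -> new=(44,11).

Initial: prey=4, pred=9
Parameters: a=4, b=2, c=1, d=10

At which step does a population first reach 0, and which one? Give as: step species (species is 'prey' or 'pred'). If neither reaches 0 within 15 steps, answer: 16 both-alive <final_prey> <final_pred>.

Step 1: prey: 4+1-0=5; pred: 9+0-9=0
First extinction: pred at step 1

Answer: 1 pred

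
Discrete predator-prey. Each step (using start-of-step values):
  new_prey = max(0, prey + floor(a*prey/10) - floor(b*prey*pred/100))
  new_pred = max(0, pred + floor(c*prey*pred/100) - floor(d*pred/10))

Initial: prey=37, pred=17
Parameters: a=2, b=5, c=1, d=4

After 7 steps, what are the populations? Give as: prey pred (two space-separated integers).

Answer: 2 2

Derivation:
Step 1: prey: 37+7-31=13; pred: 17+6-6=17
Step 2: prey: 13+2-11=4; pred: 17+2-6=13
Step 3: prey: 4+0-2=2; pred: 13+0-5=8
Step 4: prey: 2+0-0=2; pred: 8+0-3=5
Step 5: prey: 2+0-0=2; pred: 5+0-2=3
Step 6: prey: 2+0-0=2; pred: 3+0-1=2
Step 7: prey: 2+0-0=2; pred: 2+0-0=2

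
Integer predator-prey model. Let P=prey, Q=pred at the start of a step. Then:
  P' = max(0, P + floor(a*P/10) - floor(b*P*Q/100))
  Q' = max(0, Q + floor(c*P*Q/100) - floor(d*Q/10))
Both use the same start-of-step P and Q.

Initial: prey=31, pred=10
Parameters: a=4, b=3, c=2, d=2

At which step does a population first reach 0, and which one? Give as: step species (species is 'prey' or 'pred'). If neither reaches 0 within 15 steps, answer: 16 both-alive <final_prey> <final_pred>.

Answer: 7 prey

Derivation:
Step 1: prey: 31+12-9=34; pred: 10+6-2=14
Step 2: prey: 34+13-14=33; pred: 14+9-2=21
Step 3: prey: 33+13-20=26; pred: 21+13-4=30
Step 4: prey: 26+10-23=13; pred: 30+15-6=39
Step 5: prey: 13+5-15=3; pred: 39+10-7=42
Step 6: prey: 3+1-3=1; pred: 42+2-8=36
Step 7: prey: 1+0-1=0; pred: 36+0-7=29
First extinction: prey at step 7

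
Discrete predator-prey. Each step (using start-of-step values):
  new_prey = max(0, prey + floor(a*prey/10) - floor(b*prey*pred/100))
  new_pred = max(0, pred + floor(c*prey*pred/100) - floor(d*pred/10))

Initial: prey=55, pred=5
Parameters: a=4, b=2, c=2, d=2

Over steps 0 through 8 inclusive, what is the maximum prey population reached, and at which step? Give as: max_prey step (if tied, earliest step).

Answer: 88 2

Derivation:
Step 1: prey: 55+22-5=72; pred: 5+5-1=9
Step 2: prey: 72+28-12=88; pred: 9+12-1=20
Step 3: prey: 88+35-35=88; pred: 20+35-4=51
Step 4: prey: 88+35-89=34; pred: 51+89-10=130
Step 5: prey: 34+13-88=0; pred: 130+88-26=192
Step 6: prey: 0+0-0=0; pred: 192+0-38=154
Step 7: prey: 0+0-0=0; pred: 154+0-30=124
Step 8: prey: 0+0-0=0; pred: 124+0-24=100
Max prey = 88 at step 2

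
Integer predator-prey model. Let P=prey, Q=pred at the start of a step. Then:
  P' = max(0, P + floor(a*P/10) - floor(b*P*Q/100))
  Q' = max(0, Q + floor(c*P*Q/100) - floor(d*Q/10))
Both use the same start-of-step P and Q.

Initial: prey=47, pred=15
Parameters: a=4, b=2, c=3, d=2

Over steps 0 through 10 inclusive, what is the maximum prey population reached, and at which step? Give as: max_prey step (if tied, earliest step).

Answer: 51 1

Derivation:
Step 1: prey: 47+18-14=51; pred: 15+21-3=33
Step 2: prey: 51+20-33=38; pred: 33+50-6=77
Step 3: prey: 38+15-58=0; pred: 77+87-15=149
Step 4: prey: 0+0-0=0; pred: 149+0-29=120
Step 5: prey: 0+0-0=0; pred: 120+0-24=96
Step 6: prey: 0+0-0=0; pred: 96+0-19=77
Step 7: prey: 0+0-0=0; pred: 77+0-15=62
Step 8: prey: 0+0-0=0; pred: 62+0-12=50
Step 9: prey: 0+0-0=0; pred: 50+0-10=40
Step 10: prey: 0+0-0=0; pred: 40+0-8=32
Max prey = 51 at step 1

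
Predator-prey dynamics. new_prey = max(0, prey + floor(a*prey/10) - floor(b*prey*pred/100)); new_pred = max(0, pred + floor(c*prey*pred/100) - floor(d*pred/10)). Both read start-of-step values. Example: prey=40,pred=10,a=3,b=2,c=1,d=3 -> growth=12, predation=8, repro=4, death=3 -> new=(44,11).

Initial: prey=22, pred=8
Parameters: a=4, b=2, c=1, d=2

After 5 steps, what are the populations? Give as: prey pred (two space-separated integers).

Step 1: prey: 22+8-3=27; pred: 8+1-1=8
Step 2: prey: 27+10-4=33; pred: 8+2-1=9
Step 3: prey: 33+13-5=41; pred: 9+2-1=10
Step 4: prey: 41+16-8=49; pred: 10+4-2=12
Step 5: prey: 49+19-11=57; pred: 12+5-2=15

Answer: 57 15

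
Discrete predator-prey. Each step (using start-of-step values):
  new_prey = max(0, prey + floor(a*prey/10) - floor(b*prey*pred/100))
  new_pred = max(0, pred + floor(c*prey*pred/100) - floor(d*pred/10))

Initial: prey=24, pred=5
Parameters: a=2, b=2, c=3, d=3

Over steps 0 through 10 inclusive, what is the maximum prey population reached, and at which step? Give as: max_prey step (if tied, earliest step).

Answer: 28 2

Derivation:
Step 1: prey: 24+4-2=26; pred: 5+3-1=7
Step 2: prey: 26+5-3=28; pred: 7+5-2=10
Step 3: prey: 28+5-5=28; pred: 10+8-3=15
Step 4: prey: 28+5-8=25; pred: 15+12-4=23
Step 5: prey: 25+5-11=19; pred: 23+17-6=34
Step 6: prey: 19+3-12=10; pred: 34+19-10=43
Step 7: prey: 10+2-8=4; pred: 43+12-12=43
Step 8: prey: 4+0-3=1; pred: 43+5-12=36
Step 9: prey: 1+0-0=1; pred: 36+1-10=27
Step 10: prey: 1+0-0=1; pred: 27+0-8=19
Max prey = 28 at step 2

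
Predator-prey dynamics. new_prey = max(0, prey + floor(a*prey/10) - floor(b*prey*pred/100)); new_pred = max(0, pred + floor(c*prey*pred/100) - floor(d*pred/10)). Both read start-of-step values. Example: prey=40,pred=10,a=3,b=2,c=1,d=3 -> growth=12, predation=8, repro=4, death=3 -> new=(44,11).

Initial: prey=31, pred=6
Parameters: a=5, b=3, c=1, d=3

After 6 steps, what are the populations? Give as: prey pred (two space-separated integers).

Answer: 103 29

Derivation:
Step 1: prey: 31+15-5=41; pred: 6+1-1=6
Step 2: prey: 41+20-7=54; pred: 6+2-1=7
Step 3: prey: 54+27-11=70; pred: 7+3-2=8
Step 4: prey: 70+35-16=89; pred: 8+5-2=11
Step 5: prey: 89+44-29=104; pred: 11+9-3=17
Step 6: prey: 104+52-53=103; pred: 17+17-5=29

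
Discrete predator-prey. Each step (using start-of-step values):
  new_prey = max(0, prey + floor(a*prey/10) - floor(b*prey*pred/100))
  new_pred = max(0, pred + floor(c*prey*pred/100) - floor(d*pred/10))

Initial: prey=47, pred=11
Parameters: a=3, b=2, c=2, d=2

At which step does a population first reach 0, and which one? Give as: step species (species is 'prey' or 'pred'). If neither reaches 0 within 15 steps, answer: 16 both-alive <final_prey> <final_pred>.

Answer: 5 prey

Derivation:
Step 1: prey: 47+14-10=51; pred: 11+10-2=19
Step 2: prey: 51+15-19=47; pred: 19+19-3=35
Step 3: prey: 47+14-32=29; pred: 35+32-7=60
Step 4: prey: 29+8-34=3; pred: 60+34-12=82
Step 5: prey: 3+0-4=0; pred: 82+4-16=70
First extinction: prey at step 5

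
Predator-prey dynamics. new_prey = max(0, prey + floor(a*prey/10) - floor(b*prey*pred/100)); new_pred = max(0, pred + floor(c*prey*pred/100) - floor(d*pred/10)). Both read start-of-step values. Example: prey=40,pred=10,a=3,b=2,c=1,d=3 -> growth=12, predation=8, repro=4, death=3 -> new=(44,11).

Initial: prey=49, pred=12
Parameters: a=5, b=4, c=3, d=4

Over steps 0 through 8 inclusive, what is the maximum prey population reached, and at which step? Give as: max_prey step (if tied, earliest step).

Answer: 50 1

Derivation:
Step 1: prey: 49+24-23=50; pred: 12+17-4=25
Step 2: prey: 50+25-50=25; pred: 25+37-10=52
Step 3: prey: 25+12-52=0; pred: 52+39-20=71
Step 4: prey: 0+0-0=0; pred: 71+0-28=43
Step 5: prey: 0+0-0=0; pred: 43+0-17=26
Step 6: prey: 0+0-0=0; pred: 26+0-10=16
Step 7: prey: 0+0-0=0; pred: 16+0-6=10
Step 8: prey: 0+0-0=0; pred: 10+0-4=6
Max prey = 50 at step 1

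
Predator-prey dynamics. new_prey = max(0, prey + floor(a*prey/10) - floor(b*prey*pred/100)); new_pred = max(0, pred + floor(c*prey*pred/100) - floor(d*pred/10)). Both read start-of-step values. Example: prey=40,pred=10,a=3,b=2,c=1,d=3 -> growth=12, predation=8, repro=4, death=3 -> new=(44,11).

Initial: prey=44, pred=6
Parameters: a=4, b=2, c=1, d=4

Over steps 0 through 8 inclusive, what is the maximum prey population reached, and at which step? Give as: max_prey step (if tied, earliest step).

Step 1: prey: 44+17-5=56; pred: 6+2-2=6
Step 2: prey: 56+22-6=72; pred: 6+3-2=7
Step 3: prey: 72+28-10=90; pred: 7+5-2=10
Step 4: prey: 90+36-18=108; pred: 10+9-4=15
Step 5: prey: 108+43-32=119; pred: 15+16-6=25
Step 6: prey: 119+47-59=107; pred: 25+29-10=44
Step 7: prey: 107+42-94=55; pred: 44+47-17=74
Step 8: prey: 55+22-81=0; pred: 74+40-29=85
Max prey = 119 at step 5

Answer: 119 5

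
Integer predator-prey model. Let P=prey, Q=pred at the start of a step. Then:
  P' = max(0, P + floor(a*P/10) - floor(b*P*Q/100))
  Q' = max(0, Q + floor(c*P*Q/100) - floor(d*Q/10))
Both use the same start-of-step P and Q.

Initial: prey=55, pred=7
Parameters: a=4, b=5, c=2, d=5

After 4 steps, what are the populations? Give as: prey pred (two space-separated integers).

Answer: 2 27

Derivation:
Step 1: prey: 55+22-19=58; pred: 7+7-3=11
Step 2: prey: 58+23-31=50; pred: 11+12-5=18
Step 3: prey: 50+20-45=25; pred: 18+18-9=27
Step 4: prey: 25+10-33=2; pred: 27+13-13=27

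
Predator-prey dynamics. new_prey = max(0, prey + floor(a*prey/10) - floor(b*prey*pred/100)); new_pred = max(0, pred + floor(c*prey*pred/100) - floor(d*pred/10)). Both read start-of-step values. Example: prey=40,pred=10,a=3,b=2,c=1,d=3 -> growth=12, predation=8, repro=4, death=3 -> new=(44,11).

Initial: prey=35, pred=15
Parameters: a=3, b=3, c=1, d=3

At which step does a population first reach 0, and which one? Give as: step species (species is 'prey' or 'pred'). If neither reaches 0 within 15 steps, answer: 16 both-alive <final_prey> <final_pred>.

Step 1: prey: 35+10-15=30; pred: 15+5-4=16
Step 2: prey: 30+9-14=25; pred: 16+4-4=16
Step 3: prey: 25+7-12=20; pred: 16+4-4=16
Step 4: prey: 20+6-9=17; pred: 16+3-4=15
Step 5: prey: 17+5-7=15; pred: 15+2-4=13
Step 6: prey: 15+4-5=14; pred: 13+1-3=11
Step 7: prey: 14+4-4=14; pred: 11+1-3=9
Step 8: prey: 14+4-3=15; pred: 9+1-2=8
Step 9: prey: 15+4-3=16; pred: 8+1-2=7
Step 10: prey: 16+4-3=17; pred: 7+1-2=6
Step 11: prey: 17+5-3=19; pred: 6+1-1=6
Step 12: prey: 19+5-3=21; pred: 6+1-1=6
Step 13: prey: 21+6-3=24; pred: 6+1-1=6
Step 14: prey: 24+7-4=27; pred: 6+1-1=6
Step 15: prey: 27+8-4=31; pred: 6+1-1=6
No extinction within 15 steps

Answer: 16 both-alive 31 6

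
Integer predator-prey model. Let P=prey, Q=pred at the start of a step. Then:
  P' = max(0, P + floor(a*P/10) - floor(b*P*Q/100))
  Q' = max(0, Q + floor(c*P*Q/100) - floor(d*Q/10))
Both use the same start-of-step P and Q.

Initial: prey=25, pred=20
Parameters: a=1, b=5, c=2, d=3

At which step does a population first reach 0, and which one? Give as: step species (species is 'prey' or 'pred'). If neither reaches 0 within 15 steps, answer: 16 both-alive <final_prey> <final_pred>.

Step 1: prey: 25+2-25=2; pred: 20+10-6=24
Step 2: prey: 2+0-2=0; pred: 24+0-7=17
First extinction: prey at step 2

Answer: 2 prey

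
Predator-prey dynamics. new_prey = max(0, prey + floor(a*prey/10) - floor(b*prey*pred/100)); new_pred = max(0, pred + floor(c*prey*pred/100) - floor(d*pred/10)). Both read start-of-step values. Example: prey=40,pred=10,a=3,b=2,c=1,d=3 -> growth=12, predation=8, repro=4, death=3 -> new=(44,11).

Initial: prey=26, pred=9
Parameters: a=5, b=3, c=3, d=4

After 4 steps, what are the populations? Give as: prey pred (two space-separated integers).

Step 1: prey: 26+13-7=32; pred: 9+7-3=13
Step 2: prey: 32+16-12=36; pred: 13+12-5=20
Step 3: prey: 36+18-21=33; pred: 20+21-8=33
Step 4: prey: 33+16-32=17; pred: 33+32-13=52

Answer: 17 52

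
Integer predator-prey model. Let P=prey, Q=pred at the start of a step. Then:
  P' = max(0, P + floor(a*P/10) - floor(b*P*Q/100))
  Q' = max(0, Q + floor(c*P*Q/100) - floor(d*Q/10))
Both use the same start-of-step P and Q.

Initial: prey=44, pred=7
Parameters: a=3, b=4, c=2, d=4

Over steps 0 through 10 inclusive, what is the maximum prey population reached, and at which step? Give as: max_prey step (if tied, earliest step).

Answer: 45 1

Derivation:
Step 1: prey: 44+13-12=45; pred: 7+6-2=11
Step 2: prey: 45+13-19=39; pred: 11+9-4=16
Step 3: prey: 39+11-24=26; pred: 16+12-6=22
Step 4: prey: 26+7-22=11; pred: 22+11-8=25
Step 5: prey: 11+3-11=3; pred: 25+5-10=20
Step 6: prey: 3+0-2=1; pred: 20+1-8=13
Step 7: prey: 1+0-0=1; pred: 13+0-5=8
Step 8: prey: 1+0-0=1; pred: 8+0-3=5
Step 9: prey: 1+0-0=1; pred: 5+0-2=3
Step 10: prey: 1+0-0=1; pred: 3+0-1=2
Max prey = 45 at step 1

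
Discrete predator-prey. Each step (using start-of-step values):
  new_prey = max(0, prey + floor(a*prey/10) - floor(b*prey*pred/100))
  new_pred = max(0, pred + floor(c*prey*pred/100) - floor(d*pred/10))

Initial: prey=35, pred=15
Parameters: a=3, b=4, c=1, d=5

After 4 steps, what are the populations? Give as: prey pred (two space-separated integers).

Step 1: prey: 35+10-21=24; pred: 15+5-7=13
Step 2: prey: 24+7-12=19; pred: 13+3-6=10
Step 3: prey: 19+5-7=17; pred: 10+1-5=6
Step 4: prey: 17+5-4=18; pred: 6+1-3=4

Answer: 18 4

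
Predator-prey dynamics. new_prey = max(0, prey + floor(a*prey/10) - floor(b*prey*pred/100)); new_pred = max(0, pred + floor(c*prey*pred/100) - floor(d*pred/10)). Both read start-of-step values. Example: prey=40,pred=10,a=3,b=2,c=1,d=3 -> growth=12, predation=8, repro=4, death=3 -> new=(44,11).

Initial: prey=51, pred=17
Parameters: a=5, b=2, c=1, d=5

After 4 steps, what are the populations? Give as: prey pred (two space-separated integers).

Step 1: prey: 51+25-17=59; pred: 17+8-8=17
Step 2: prey: 59+29-20=68; pred: 17+10-8=19
Step 3: prey: 68+34-25=77; pred: 19+12-9=22
Step 4: prey: 77+38-33=82; pred: 22+16-11=27

Answer: 82 27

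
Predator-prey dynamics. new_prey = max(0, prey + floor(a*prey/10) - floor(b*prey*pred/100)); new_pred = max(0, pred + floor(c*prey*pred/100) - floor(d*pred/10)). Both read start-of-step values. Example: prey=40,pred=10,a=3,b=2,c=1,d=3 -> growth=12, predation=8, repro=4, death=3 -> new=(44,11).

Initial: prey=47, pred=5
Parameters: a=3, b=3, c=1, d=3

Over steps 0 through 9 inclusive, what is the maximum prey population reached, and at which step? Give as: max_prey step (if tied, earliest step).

Step 1: prey: 47+14-7=54; pred: 5+2-1=6
Step 2: prey: 54+16-9=61; pred: 6+3-1=8
Step 3: prey: 61+18-14=65; pred: 8+4-2=10
Step 4: prey: 65+19-19=65; pred: 10+6-3=13
Step 5: prey: 65+19-25=59; pred: 13+8-3=18
Step 6: prey: 59+17-31=45; pred: 18+10-5=23
Step 7: prey: 45+13-31=27; pred: 23+10-6=27
Step 8: prey: 27+8-21=14; pred: 27+7-8=26
Step 9: prey: 14+4-10=8; pred: 26+3-7=22
Max prey = 65 at step 3

Answer: 65 3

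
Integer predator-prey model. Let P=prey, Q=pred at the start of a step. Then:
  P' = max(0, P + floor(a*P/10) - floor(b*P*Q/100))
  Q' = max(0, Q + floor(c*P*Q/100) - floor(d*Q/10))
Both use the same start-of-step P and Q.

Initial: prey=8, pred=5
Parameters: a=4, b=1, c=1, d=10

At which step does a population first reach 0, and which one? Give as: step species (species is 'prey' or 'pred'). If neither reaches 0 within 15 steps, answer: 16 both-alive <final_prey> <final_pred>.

Answer: 1 pred

Derivation:
Step 1: prey: 8+3-0=11; pred: 5+0-5=0
First extinction: pred at step 1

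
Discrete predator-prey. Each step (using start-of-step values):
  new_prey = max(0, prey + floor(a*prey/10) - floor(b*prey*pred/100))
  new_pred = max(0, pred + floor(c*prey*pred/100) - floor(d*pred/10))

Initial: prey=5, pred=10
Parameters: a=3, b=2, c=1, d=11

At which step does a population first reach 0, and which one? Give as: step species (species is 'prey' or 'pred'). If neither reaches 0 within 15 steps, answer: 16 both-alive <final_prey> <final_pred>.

Answer: 1 pred

Derivation:
Step 1: prey: 5+1-1=5; pred: 10+0-11=0
First extinction: pred at step 1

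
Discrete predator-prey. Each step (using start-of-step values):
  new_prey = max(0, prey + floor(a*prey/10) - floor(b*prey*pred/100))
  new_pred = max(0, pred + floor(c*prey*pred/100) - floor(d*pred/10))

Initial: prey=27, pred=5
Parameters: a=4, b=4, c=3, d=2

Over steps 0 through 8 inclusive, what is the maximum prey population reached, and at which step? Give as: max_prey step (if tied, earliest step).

Step 1: prey: 27+10-5=32; pred: 5+4-1=8
Step 2: prey: 32+12-10=34; pred: 8+7-1=14
Step 3: prey: 34+13-19=28; pred: 14+14-2=26
Step 4: prey: 28+11-29=10; pred: 26+21-5=42
Step 5: prey: 10+4-16=0; pred: 42+12-8=46
Step 6: prey: 0+0-0=0; pred: 46+0-9=37
Step 7: prey: 0+0-0=0; pred: 37+0-7=30
Step 8: prey: 0+0-0=0; pred: 30+0-6=24
Max prey = 34 at step 2

Answer: 34 2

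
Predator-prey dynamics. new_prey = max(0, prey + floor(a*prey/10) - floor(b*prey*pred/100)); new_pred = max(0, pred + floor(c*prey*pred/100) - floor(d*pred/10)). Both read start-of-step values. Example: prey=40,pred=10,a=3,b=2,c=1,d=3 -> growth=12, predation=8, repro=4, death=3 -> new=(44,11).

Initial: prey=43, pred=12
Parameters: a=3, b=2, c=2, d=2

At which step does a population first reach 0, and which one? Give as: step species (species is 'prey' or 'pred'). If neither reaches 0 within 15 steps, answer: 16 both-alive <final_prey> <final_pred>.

Step 1: prey: 43+12-10=45; pred: 12+10-2=20
Step 2: prey: 45+13-18=40; pred: 20+18-4=34
Step 3: prey: 40+12-27=25; pred: 34+27-6=55
Step 4: prey: 25+7-27=5; pred: 55+27-11=71
Step 5: prey: 5+1-7=0; pred: 71+7-14=64
First extinction: prey at step 5

Answer: 5 prey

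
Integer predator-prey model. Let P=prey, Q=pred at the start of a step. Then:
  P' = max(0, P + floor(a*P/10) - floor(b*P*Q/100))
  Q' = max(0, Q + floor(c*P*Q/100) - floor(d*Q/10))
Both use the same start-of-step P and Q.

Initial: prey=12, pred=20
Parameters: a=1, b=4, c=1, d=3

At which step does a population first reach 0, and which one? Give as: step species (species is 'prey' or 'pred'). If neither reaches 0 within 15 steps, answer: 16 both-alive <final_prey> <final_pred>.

Answer: 16 both-alive 2 3

Derivation:
Step 1: prey: 12+1-9=4; pred: 20+2-6=16
Step 2: prey: 4+0-2=2; pred: 16+0-4=12
Step 3: prey: 2+0-0=2; pred: 12+0-3=9
Step 4: prey: 2+0-0=2; pred: 9+0-2=7
Step 5: prey: 2+0-0=2; pred: 7+0-2=5
Step 6: prey: 2+0-0=2; pred: 5+0-1=4
Step 7: prey: 2+0-0=2; pred: 4+0-1=3
Step 8: prey: 2+0-0=2; pred: 3+0-0=3
Steps 9-15: state stable at prey=2, pred=3 (no change)
No extinction within 15 steps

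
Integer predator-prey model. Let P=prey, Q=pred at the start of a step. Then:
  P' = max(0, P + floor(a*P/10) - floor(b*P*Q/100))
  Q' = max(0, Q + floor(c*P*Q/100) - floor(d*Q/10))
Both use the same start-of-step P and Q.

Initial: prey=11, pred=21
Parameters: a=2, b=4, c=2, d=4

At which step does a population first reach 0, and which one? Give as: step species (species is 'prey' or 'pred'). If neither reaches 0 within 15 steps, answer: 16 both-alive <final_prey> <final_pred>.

Step 1: prey: 11+2-9=4; pred: 21+4-8=17
Step 2: prey: 4+0-2=2; pred: 17+1-6=12
Step 3: prey: 2+0-0=2; pred: 12+0-4=8
Step 4: prey: 2+0-0=2; pred: 8+0-3=5
Step 5: prey: 2+0-0=2; pred: 5+0-2=3
Step 6: prey: 2+0-0=2; pred: 3+0-1=2
Step 7: prey: 2+0-0=2; pred: 2+0-0=2
Steps 8-15: state stable at prey=2, pred=2 (no change)
No extinction within 15 steps

Answer: 16 both-alive 2 2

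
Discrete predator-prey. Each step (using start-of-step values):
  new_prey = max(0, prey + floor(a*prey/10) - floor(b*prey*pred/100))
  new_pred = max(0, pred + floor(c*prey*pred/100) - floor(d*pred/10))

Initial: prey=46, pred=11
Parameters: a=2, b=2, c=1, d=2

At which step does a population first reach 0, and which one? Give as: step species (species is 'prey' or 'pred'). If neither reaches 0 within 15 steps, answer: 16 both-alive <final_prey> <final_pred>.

Step 1: prey: 46+9-10=45; pred: 11+5-2=14
Step 2: prey: 45+9-12=42; pred: 14+6-2=18
Step 3: prey: 42+8-15=35; pred: 18+7-3=22
Step 4: prey: 35+7-15=27; pred: 22+7-4=25
Step 5: prey: 27+5-13=19; pred: 25+6-5=26
Step 6: prey: 19+3-9=13; pred: 26+4-5=25
Step 7: prey: 13+2-6=9; pred: 25+3-5=23
Step 8: prey: 9+1-4=6; pred: 23+2-4=21
Step 9: prey: 6+1-2=5; pred: 21+1-4=18
Step 10: prey: 5+1-1=5; pred: 18+0-3=15
Step 11: prey: 5+1-1=5; pred: 15+0-3=12
Step 12: prey: 5+1-1=5; pred: 12+0-2=10
Step 13: prey: 5+1-1=5; pred: 10+0-2=8
Step 14: prey: 5+1-0=6; pred: 8+0-1=7
Step 15: prey: 6+1-0=7; pred: 7+0-1=6
No extinction within 15 steps

Answer: 16 both-alive 7 6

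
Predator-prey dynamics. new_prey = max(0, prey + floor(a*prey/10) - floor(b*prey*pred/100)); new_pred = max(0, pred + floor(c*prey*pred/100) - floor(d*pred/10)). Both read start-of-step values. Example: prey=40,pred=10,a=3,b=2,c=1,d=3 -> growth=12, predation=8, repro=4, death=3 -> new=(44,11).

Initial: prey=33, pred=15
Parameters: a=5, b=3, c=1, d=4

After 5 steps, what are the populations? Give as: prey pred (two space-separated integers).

Step 1: prey: 33+16-14=35; pred: 15+4-6=13
Step 2: prey: 35+17-13=39; pred: 13+4-5=12
Step 3: prey: 39+19-14=44; pred: 12+4-4=12
Step 4: prey: 44+22-15=51; pred: 12+5-4=13
Step 5: prey: 51+25-19=57; pred: 13+6-5=14

Answer: 57 14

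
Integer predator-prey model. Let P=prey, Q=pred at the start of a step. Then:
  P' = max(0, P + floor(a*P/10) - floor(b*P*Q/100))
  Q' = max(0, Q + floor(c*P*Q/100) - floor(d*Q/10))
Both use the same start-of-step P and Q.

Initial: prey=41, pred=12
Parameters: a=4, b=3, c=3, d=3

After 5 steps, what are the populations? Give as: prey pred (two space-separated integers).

Step 1: prey: 41+16-14=43; pred: 12+14-3=23
Step 2: prey: 43+17-29=31; pred: 23+29-6=46
Step 3: prey: 31+12-42=1; pred: 46+42-13=75
Step 4: prey: 1+0-2=0; pred: 75+2-22=55
Step 5: prey: 0+0-0=0; pred: 55+0-16=39

Answer: 0 39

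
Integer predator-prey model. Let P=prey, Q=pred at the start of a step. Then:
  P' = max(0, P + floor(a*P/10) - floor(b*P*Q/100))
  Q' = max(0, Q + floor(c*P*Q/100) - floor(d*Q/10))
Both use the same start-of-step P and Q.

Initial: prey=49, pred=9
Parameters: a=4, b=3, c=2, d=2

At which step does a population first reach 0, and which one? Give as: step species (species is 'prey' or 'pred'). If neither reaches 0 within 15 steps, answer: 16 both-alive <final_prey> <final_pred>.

Step 1: prey: 49+19-13=55; pred: 9+8-1=16
Step 2: prey: 55+22-26=51; pred: 16+17-3=30
Step 3: prey: 51+20-45=26; pred: 30+30-6=54
Step 4: prey: 26+10-42=0; pred: 54+28-10=72
First extinction: prey at step 4

Answer: 4 prey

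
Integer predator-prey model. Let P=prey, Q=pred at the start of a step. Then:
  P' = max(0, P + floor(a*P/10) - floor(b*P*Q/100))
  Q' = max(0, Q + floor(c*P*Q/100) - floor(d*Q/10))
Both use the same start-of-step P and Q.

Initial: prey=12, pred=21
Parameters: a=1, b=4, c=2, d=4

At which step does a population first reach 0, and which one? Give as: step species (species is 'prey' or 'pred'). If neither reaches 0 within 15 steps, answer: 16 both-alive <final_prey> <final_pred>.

Answer: 16 both-alive 1 2

Derivation:
Step 1: prey: 12+1-10=3; pred: 21+5-8=18
Step 2: prey: 3+0-2=1; pred: 18+1-7=12
Step 3: prey: 1+0-0=1; pred: 12+0-4=8
Step 4: prey: 1+0-0=1; pred: 8+0-3=5
Step 5: prey: 1+0-0=1; pred: 5+0-2=3
Step 6: prey: 1+0-0=1; pred: 3+0-1=2
Step 7: prey: 1+0-0=1; pred: 2+0-0=2
Steps 8-15: state stable at prey=1, pred=2 (no change)
No extinction within 15 steps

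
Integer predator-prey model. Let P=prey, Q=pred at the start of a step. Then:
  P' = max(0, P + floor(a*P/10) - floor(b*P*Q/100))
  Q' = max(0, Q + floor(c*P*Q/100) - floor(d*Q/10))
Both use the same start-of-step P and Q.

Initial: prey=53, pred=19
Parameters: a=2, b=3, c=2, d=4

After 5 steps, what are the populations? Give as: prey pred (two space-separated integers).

Step 1: prey: 53+10-30=33; pred: 19+20-7=32
Step 2: prey: 33+6-31=8; pred: 32+21-12=41
Step 3: prey: 8+1-9=0; pred: 41+6-16=31
Step 4: prey: 0+0-0=0; pred: 31+0-12=19
Step 5: prey: 0+0-0=0; pred: 19+0-7=12

Answer: 0 12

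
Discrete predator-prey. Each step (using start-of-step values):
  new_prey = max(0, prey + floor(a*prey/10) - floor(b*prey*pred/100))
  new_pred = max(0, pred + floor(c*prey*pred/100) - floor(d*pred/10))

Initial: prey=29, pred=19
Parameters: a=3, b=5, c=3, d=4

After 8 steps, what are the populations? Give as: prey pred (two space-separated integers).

Step 1: prey: 29+8-27=10; pred: 19+16-7=28
Step 2: prey: 10+3-14=0; pred: 28+8-11=25
Step 3: prey: 0+0-0=0; pred: 25+0-10=15
Step 4: prey: 0+0-0=0; pred: 15+0-6=9
Step 5: prey: 0+0-0=0; pred: 9+0-3=6
Step 6: prey: 0+0-0=0; pred: 6+0-2=4
Step 7: prey: 0+0-0=0; pred: 4+0-1=3
Step 8: prey: 0+0-0=0; pred: 3+0-1=2

Answer: 0 2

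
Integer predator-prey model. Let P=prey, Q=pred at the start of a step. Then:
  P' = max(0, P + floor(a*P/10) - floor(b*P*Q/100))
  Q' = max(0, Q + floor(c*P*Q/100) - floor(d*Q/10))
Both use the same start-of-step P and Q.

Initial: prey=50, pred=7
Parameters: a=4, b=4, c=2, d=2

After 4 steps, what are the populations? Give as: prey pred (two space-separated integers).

Step 1: prey: 50+20-14=56; pred: 7+7-1=13
Step 2: prey: 56+22-29=49; pred: 13+14-2=25
Step 3: prey: 49+19-49=19; pred: 25+24-5=44
Step 4: prey: 19+7-33=0; pred: 44+16-8=52

Answer: 0 52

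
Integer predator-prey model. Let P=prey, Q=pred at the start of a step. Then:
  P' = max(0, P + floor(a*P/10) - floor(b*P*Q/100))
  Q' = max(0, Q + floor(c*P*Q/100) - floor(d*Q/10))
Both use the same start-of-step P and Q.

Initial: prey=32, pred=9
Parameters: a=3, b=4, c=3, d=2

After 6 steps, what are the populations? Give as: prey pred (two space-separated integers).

Step 1: prey: 32+9-11=30; pred: 9+8-1=16
Step 2: prey: 30+9-19=20; pred: 16+14-3=27
Step 3: prey: 20+6-21=5; pred: 27+16-5=38
Step 4: prey: 5+1-7=0; pred: 38+5-7=36
Step 5: prey: 0+0-0=0; pred: 36+0-7=29
Step 6: prey: 0+0-0=0; pred: 29+0-5=24

Answer: 0 24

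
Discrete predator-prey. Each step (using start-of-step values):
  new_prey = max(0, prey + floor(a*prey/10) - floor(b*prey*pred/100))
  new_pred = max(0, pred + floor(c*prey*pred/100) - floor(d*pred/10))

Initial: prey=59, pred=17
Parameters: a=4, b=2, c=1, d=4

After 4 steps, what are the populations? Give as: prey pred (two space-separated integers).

Step 1: prey: 59+23-20=62; pred: 17+10-6=21
Step 2: prey: 62+24-26=60; pred: 21+13-8=26
Step 3: prey: 60+24-31=53; pred: 26+15-10=31
Step 4: prey: 53+21-32=42; pred: 31+16-12=35

Answer: 42 35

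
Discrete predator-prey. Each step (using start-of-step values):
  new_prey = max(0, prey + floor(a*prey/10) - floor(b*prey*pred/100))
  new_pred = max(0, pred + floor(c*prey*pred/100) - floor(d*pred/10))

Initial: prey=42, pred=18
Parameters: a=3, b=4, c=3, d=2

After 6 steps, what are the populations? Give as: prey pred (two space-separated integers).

Answer: 0 24

Derivation:
Step 1: prey: 42+12-30=24; pred: 18+22-3=37
Step 2: prey: 24+7-35=0; pred: 37+26-7=56
Step 3: prey: 0+0-0=0; pred: 56+0-11=45
Step 4: prey: 0+0-0=0; pred: 45+0-9=36
Step 5: prey: 0+0-0=0; pred: 36+0-7=29
Step 6: prey: 0+0-0=0; pred: 29+0-5=24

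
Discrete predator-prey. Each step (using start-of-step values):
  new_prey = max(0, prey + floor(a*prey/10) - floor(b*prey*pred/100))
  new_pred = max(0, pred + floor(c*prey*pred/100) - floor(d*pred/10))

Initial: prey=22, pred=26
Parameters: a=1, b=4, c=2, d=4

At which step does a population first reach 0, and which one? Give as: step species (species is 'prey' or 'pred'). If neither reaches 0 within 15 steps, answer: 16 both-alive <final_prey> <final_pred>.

Step 1: prey: 22+2-22=2; pred: 26+11-10=27
Step 2: prey: 2+0-2=0; pred: 27+1-10=18
First extinction: prey at step 2

Answer: 2 prey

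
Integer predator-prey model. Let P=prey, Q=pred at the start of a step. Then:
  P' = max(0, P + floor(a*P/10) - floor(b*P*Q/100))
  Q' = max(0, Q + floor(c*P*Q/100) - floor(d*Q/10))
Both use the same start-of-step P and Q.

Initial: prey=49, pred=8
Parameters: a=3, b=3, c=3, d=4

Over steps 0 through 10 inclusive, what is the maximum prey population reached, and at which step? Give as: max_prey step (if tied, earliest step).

Answer: 52 1

Derivation:
Step 1: prey: 49+14-11=52; pred: 8+11-3=16
Step 2: prey: 52+15-24=43; pred: 16+24-6=34
Step 3: prey: 43+12-43=12; pred: 34+43-13=64
Step 4: prey: 12+3-23=0; pred: 64+23-25=62
Step 5: prey: 0+0-0=0; pred: 62+0-24=38
Step 6: prey: 0+0-0=0; pred: 38+0-15=23
Step 7: prey: 0+0-0=0; pred: 23+0-9=14
Step 8: prey: 0+0-0=0; pred: 14+0-5=9
Step 9: prey: 0+0-0=0; pred: 9+0-3=6
Step 10: prey: 0+0-0=0; pred: 6+0-2=4
Max prey = 52 at step 1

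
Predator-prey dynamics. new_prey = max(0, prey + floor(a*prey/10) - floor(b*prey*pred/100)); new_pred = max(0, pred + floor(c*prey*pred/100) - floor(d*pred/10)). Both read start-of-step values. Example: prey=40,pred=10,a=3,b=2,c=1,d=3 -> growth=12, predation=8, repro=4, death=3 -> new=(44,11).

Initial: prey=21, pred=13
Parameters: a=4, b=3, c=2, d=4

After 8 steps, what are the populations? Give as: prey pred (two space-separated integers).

Answer: 21 13

Derivation:
Step 1: prey: 21+8-8=21; pred: 13+5-5=13
Step 2: prey: 21+8-8=21; pred: 13+5-5=13
Step 3: prey: 21+8-8=21; pred: 13+5-5=13
Step 4: prey: 21+8-8=21; pred: 13+5-5=13
Step 5: prey: 21+8-8=21; pred: 13+5-5=13
Step 6: prey: 21+8-8=21; pred: 13+5-5=13
Step 7: prey: 21+8-8=21; pred: 13+5-5=13
Step 8: prey: 21+8-8=21; pred: 13+5-5=13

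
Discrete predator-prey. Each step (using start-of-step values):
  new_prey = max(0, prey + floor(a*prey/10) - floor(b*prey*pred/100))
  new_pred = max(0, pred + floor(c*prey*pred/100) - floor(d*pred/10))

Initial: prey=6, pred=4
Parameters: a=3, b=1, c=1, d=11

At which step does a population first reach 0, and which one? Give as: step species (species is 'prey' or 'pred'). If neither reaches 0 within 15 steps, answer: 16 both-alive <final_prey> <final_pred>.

Answer: 1 pred

Derivation:
Step 1: prey: 6+1-0=7; pred: 4+0-4=0
First extinction: pred at step 1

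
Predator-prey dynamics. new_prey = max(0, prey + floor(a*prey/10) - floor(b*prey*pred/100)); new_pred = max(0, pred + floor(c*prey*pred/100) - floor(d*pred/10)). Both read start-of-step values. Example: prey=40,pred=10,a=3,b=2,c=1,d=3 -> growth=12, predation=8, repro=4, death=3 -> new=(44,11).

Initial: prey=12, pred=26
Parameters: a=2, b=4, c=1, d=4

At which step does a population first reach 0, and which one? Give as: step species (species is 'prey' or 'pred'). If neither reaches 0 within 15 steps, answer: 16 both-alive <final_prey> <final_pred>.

Answer: 16 both-alive 1 2

Derivation:
Step 1: prey: 12+2-12=2; pred: 26+3-10=19
Step 2: prey: 2+0-1=1; pred: 19+0-7=12
Step 3: prey: 1+0-0=1; pred: 12+0-4=8
Step 4: prey: 1+0-0=1; pred: 8+0-3=5
Step 5: prey: 1+0-0=1; pred: 5+0-2=3
Step 6: prey: 1+0-0=1; pred: 3+0-1=2
Step 7: prey: 1+0-0=1; pred: 2+0-0=2
Steps 8-15: state stable at prey=1, pred=2 (no change)
No extinction within 15 steps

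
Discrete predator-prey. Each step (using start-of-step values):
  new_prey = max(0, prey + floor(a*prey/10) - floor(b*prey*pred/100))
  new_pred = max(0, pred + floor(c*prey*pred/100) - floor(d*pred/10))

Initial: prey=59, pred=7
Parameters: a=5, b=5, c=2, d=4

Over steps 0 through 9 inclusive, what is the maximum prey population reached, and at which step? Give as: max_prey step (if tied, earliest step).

Step 1: prey: 59+29-20=68; pred: 7+8-2=13
Step 2: prey: 68+34-44=58; pred: 13+17-5=25
Step 3: prey: 58+29-72=15; pred: 25+29-10=44
Step 4: prey: 15+7-33=0; pred: 44+13-17=40
Step 5: prey: 0+0-0=0; pred: 40+0-16=24
Step 6: prey: 0+0-0=0; pred: 24+0-9=15
Step 7: prey: 0+0-0=0; pred: 15+0-6=9
Step 8: prey: 0+0-0=0; pred: 9+0-3=6
Step 9: prey: 0+0-0=0; pred: 6+0-2=4
Max prey = 68 at step 1

Answer: 68 1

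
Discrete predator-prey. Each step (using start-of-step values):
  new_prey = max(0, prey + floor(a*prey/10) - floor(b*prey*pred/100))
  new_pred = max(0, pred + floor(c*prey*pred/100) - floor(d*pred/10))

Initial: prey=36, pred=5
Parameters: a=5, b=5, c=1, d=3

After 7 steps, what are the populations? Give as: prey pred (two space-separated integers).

Answer: 18 28

Derivation:
Step 1: prey: 36+18-9=45; pred: 5+1-1=5
Step 2: prey: 45+22-11=56; pred: 5+2-1=6
Step 3: prey: 56+28-16=68; pred: 6+3-1=8
Step 4: prey: 68+34-27=75; pred: 8+5-2=11
Step 5: prey: 75+37-41=71; pred: 11+8-3=16
Step 6: prey: 71+35-56=50; pred: 16+11-4=23
Step 7: prey: 50+25-57=18; pred: 23+11-6=28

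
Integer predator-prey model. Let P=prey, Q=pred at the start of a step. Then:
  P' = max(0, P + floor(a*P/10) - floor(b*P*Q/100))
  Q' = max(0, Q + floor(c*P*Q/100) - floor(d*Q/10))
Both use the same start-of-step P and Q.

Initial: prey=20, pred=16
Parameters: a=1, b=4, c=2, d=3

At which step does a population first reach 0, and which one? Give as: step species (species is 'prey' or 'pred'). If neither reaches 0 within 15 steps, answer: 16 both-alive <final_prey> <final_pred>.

Answer: 16 both-alive 1 3

Derivation:
Step 1: prey: 20+2-12=10; pred: 16+6-4=18
Step 2: prey: 10+1-7=4; pred: 18+3-5=16
Step 3: prey: 4+0-2=2; pred: 16+1-4=13
Step 4: prey: 2+0-1=1; pred: 13+0-3=10
Step 5: prey: 1+0-0=1; pred: 10+0-3=7
Step 6: prey: 1+0-0=1; pred: 7+0-2=5
Step 7: prey: 1+0-0=1; pred: 5+0-1=4
Step 8: prey: 1+0-0=1; pred: 4+0-1=3
Step 9: prey: 1+0-0=1; pred: 3+0-0=3
Steps 10-15: state stable at prey=1, pred=3 (no change)
No extinction within 15 steps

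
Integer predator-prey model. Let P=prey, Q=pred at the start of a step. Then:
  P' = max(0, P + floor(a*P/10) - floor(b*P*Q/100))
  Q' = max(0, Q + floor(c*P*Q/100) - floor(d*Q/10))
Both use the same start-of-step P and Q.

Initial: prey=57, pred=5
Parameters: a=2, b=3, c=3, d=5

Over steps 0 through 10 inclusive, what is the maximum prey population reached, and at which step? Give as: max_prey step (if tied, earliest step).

Answer: 60 1

Derivation:
Step 1: prey: 57+11-8=60; pred: 5+8-2=11
Step 2: prey: 60+12-19=53; pred: 11+19-5=25
Step 3: prey: 53+10-39=24; pred: 25+39-12=52
Step 4: prey: 24+4-37=0; pred: 52+37-26=63
Step 5: prey: 0+0-0=0; pred: 63+0-31=32
Step 6: prey: 0+0-0=0; pred: 32+0-16=16
Step 7: prey: 0+0-0=0; pred: 16+0-8=8
Step 8: prey: 0+0-0=0; pred: 8+0-4=4
Step 9: prey: 0+0-0=0; pred: 4+0-2=2
Step 10: prey: 0+0-0=0; pred: 2+0-1=1
Max prey = 60 at step 1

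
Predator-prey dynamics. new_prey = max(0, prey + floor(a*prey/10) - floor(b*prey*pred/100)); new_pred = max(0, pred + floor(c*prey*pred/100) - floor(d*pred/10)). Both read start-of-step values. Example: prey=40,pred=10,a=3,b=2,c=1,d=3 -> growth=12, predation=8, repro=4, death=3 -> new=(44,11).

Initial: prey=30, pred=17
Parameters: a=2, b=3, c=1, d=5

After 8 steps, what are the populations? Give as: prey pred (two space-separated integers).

Step 1: prey: 30+6-15=21; pred: 17+5-8=14
Step 2: prey: 21+4-8=17; pred: 14+2-7=9
Step 3: prey: 17+3-4=16; pred: 9+1-4=6
Step 4: prey: 16+3-2=17; pred: 6+0-3=3
Step 5: prey: 17+3-1=19; pred: 3+0-1=2
Step 6: prey: 19+3-1=21; pred: 2+0-1=1
Step 7: prey: 21+4-0=25; pred: 1+0-0=1
Step 8: prey: 25+5-0=30; pred: 1+0-0=1

Answer: 30 1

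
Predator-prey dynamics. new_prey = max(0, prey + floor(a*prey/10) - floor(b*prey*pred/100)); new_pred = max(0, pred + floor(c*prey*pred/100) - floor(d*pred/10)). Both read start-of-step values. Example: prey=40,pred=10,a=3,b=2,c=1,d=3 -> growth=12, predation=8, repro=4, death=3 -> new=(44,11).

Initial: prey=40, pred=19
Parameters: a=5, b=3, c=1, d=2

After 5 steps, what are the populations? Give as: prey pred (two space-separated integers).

Step 1: prey: 40+20-22=38; pred: 19+7-3=23
Step 2: prey: 38+19-26=31; pred: 23+8-4=27
Step 3: prey: 31+15-25=21; pred: 27+8-5=30
Step 4: prey: 21+10-18=13; pred: 30+6-6=30
Step 5: prey: 13+6-11=8; pred: 30+3-6=27

Answer: 8 27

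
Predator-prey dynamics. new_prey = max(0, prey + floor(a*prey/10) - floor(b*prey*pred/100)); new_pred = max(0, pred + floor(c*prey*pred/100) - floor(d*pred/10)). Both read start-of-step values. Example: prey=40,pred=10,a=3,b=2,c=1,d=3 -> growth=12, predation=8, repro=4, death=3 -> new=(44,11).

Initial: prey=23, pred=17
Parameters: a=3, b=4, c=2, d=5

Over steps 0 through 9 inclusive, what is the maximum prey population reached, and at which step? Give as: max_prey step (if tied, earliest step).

Step 1: prey: 23+6-15=14; pred: 17+7-8=16
Step 2: prey: 14+4-8=10; pred: 16+4-8=12
Step 3: prey: 10+3-4=9; pred: 12+2-6=8
Step 4: prey: 9+2-2=9; pred: 8+1-4=5
Step 5: prey: 9+2-1=10; pred: 5+0-2=3
Step 6: prey: 10+3-1=12; pred: 3+0-1=2
Step 7: prey: 12+3-0=15; pred: 2+0-1=1
Step 8: prey: 15+4-0=19; pred: 1+0-0=1
Step 9: prey: 19+5-0=24; pred: 1+0-0=1
Max prey = 24 at step 9

Answer: 24 9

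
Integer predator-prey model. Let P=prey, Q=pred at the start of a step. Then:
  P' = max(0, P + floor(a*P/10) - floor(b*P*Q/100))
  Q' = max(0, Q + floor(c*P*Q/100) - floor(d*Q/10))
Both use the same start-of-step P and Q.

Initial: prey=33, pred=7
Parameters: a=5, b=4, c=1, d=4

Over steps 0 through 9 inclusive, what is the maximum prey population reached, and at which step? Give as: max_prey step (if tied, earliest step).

Answer: 83 6

Derivation:
Step 1: prey: 33+16-9=40; pred: 7+2-2=7
Step 2: prey: 40+20-11=49; pred: 7+2-2=7
Step 3: prey: 49+24-13=60; pred: 7+3-2=8
Step 4: prey: 60+30-19=71; pred: 8+4-3=9
Step 5: prey: 71+35-25=81; pred: 9+6-3=12
Step 6: prey: 81+40-38=83; pred: 12+9-4=17
Step 7: prey: 83+41-56=68; pred: 17+14-6=25
Step 8: prey: 68+34-68=34; pred: 25+17-10=32
Step 9: prey: 34+17-43=8; pred: 32+10-12=30
Max prey = 83 at step 6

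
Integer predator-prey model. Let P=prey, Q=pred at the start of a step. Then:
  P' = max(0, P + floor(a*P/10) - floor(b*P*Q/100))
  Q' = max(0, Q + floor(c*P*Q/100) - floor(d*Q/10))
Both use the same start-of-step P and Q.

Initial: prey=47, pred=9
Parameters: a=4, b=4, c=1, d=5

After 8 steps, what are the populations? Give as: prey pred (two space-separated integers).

Answer: 59 12

Derivation:
Step 1: prey: 47+18-16=49; pred: 9+4-4=9
Step 2: prey: 49+19-17=51; pred: 9+4-4=9
Step 3: prey: 51+20-18=53; pred: 9+4-4=9
Step 4: prey: 53+21-19=55; pred: 9+4-4=9
Step 5: prey: 55+22-19=58; pred: 9+4-4=9
Step 6: prey: 58+23-20=61; pred: 9+5-4=10
Step 7: prey: 61+24-24=61; pred: 10+6-5=11
Step 8: prey: 61+24-26=59; pred: 11+6-5=12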